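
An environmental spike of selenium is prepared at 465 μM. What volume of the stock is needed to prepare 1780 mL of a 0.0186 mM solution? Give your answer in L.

0.0186 mM = 18.6 μM.
V₁ = C₂V₂/C₁ = 18.6 × 1780 / 465 = 71.2 mL = 0.0712 L.

0.0712 L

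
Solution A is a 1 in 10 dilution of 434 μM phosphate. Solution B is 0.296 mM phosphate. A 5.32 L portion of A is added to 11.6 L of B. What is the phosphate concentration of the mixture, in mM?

C_A = 434 μM / 10 = 43.4 μM.
C_B = 0.296 mM = 296 μM.
C_mix = (C_A·V_A + C_B·V_B)/(V_A + V_B) = (43.4×5.32 + 296×11.6) / 16.92 = 217 μM = 0.217 mM.

0.217 mM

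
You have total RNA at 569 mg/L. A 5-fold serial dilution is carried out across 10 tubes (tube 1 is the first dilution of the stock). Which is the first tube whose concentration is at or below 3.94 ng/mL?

Tube n has concentration 569 mg/L / 5ⁿ.
Need 5ⁿ ≥ 569 mg/L / 3.94 ng/mL = 1.44 × 10⁵, so n ≥ 7.38.
First such tube: n = 8.

tube 8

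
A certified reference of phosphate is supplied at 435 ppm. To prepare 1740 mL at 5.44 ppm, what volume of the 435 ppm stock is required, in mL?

21.8 mL

V₁ = C₂V₂/C₁ = 5.44 × 1740 / 435 = 21.8 mL.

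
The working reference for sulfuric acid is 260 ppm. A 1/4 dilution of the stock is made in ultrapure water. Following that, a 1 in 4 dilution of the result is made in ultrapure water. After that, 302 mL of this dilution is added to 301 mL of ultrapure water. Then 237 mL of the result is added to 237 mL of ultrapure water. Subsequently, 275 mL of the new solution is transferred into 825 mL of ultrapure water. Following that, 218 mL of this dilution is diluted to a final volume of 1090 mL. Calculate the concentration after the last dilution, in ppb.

Overall dilution factor = 4 × 4 × 1.997 × 2 × 4 × 5 = 1278.
260 ppm / 1278 = 0.203 ppm = 203 ppb.

203 ppb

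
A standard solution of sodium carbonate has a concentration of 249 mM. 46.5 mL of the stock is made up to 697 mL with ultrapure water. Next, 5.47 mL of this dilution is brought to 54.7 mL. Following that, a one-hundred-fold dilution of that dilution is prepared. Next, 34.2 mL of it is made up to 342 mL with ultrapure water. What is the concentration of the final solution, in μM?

1.66 μM

Overall dilution factor = 14.99 × 10 × 100 × 10 = 1.50 × 10⁵.
249 mM / 1.50 × 10⁵ = 1.66 × 10⁻³ mM = 1.66 μM.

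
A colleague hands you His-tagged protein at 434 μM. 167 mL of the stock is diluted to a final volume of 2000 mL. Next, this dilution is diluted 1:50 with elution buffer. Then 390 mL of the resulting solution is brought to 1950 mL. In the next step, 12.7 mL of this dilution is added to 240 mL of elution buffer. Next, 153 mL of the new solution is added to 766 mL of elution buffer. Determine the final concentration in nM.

1.21 nM

Overall dilution factor = 11.98 × 50 × 5 × 19.90 × 6.007 = 3.58 × 10⁵.
434 μM / 3.58 × 10⁵ = 1.21 × 10⁻³ μM = 1.21 nM.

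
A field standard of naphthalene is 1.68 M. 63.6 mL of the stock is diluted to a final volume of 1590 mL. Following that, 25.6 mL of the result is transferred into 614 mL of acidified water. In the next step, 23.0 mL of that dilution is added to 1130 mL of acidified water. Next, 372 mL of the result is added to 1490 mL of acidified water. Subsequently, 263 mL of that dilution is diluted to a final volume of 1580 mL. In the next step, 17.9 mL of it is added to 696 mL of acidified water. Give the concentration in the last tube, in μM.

Overall dilution factor = 25 × 24.98 × 50.13 × 5.005 × 6.008 × 39.88 = 3.76 × 10⁷.
1.68 M / 3.76 × 10⁷ = 4.47 × 10⁻⁸ M = 0.0447 μM.

0.0447 μM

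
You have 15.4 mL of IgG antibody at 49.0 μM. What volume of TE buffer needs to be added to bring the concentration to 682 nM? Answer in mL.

1090 mL

682 nM = 0.682 μM.
V₂ = C₁V₁/C₂ = 49.0 × 15.4 / 0.682 = 1106 mL.
Diluent to add = V₂ − V₁ = 1106 − 15.4 = 1090 mL.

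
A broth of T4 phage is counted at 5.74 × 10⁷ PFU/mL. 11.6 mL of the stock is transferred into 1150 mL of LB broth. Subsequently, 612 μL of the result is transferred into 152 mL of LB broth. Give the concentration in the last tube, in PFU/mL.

2300 PFU/mL

Overall dilution factor = 100.1 × 249.4 = 2.50 × 10⁴.
5.74 × 10⁷ PFU/mL / 2.50 × 10⁴ = 2300 PFU/mL.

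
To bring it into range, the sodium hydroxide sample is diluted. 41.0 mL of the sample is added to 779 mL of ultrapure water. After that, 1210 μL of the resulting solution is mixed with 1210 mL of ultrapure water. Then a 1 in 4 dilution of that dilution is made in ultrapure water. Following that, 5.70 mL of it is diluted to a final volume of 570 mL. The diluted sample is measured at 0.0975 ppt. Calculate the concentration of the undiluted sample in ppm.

Overall dilution factor = 20 × 1001 × 4 × 100 = 8.01 × 10⁶.
Original = 0.0975 ppt × 8.01 × 10⁶ = 7.81 × 10⁵ ppt = 0.781 ppm.

0.781 ppm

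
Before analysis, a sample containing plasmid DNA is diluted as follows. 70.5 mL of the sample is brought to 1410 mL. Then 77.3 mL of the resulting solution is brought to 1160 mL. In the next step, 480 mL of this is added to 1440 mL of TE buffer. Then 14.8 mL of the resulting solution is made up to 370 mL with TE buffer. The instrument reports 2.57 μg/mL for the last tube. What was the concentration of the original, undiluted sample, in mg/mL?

77.1 mg/mL

Overall dilution factor = 20 × 15.01 × 4 × 25 = 3.00 × 10⁴.
Original = 2.57 μg/mL × 3.00 × 10⁴ = 7.71 × 10⁴ μg/mL = 77.1 mg/mL.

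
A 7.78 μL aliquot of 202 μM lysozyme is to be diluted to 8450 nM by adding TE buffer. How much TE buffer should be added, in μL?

178 μL

8450 nM = 8.45 μM.
V₂ = C₁V₁/C₂ = 202 × 7.78 / 8.45 = 186 μL.
Diluent to add = V₂ − V₁ = 186 − 7.78 = 178 μL.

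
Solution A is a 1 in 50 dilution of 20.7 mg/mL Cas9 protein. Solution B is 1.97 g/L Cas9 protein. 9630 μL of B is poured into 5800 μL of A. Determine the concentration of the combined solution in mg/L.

C_A = 20.7 mg/mL / 50 = 0.414 mg/mL.
C_B = 1.97 g/L = 1.97 mg/mL.
C_mix = (C_A·V_A + C_B·V_B)/(V_A + V_B) = (0.414×5800 + 1.97×9630) / 15430 = 1.39 mg/mL = 1390 mg/L.

1390 mg/L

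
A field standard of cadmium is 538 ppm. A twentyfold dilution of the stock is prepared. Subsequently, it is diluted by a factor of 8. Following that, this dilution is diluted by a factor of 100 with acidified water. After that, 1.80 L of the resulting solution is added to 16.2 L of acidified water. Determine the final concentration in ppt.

3360 ppt

Overall dilution factor = 20 × 8 × 100 × 10 = 1.60 × 10⁵.
538 ppm / 1.60 × 10⁵ = 3.36 × 10⁻³ ppm = 3360 ppt.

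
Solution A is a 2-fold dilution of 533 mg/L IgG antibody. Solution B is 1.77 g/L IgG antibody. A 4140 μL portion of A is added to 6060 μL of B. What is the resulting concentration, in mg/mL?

C_A = 533 mg/L / 2 = 266 mg/L.
C_B = 1.77 g/L = 1770 mg/L.
C_mix = (C_A·V_A + C_B·V_B)/(V_A + V_B) = (266×4140 + 1770×6060) / 10200 = 1160 mg/L = 1.16 mg/mL.

1.16 mg/mL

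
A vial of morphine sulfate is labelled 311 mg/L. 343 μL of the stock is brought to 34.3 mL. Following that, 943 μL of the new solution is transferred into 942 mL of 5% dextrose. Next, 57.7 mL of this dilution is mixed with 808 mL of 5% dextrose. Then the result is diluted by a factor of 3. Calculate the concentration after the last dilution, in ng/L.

Overall dilution factor = 100 × 999.9 × 15.00 × 3 = 4.50 × 10⁶.
311 mg/L / 4.50 × 10⁶ = 6.91 × 10⁻⁵ mg/L = 69.1 ng/L.

69.1 ng/L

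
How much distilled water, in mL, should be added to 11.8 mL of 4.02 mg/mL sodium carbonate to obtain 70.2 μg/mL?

664 mL

70.2 μg/mL = 0.0702 mg/mL.
V₂ = C₁V₁/C₂ = 4.02 × 11.8 / 0.0702 = 676 mL.
Diluent to add = V₂ − V₁ = 676 − 11.8 = 664 mL.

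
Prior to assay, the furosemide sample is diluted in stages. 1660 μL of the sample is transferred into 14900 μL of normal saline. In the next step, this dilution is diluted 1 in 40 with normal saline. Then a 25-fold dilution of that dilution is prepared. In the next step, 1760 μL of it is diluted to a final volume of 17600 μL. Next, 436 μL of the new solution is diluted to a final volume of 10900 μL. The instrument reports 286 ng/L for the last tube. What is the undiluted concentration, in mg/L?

Overall dilution factor = 9.976 × 40 × 25 × 10 × 25 = 2.49 × 10⁶.
Original = 286 ng/L × 2.49 × 10⁶ = 7.13 × 10⁸ ng/L = 713 mg/L.

713 mg/L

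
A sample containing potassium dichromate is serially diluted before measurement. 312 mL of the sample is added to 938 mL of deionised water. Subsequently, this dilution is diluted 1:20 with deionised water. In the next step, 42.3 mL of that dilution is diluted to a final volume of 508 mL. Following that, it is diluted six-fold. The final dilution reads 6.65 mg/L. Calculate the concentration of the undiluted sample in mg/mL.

Overall dilution factor = 4.006 × 20 × 12.01 × 6 = 5774.
Original = 6.65 mg/L × 5774 = 3.84 × 10⁴ mg/L = 38.4 mg/mL.

38.4 mg/mL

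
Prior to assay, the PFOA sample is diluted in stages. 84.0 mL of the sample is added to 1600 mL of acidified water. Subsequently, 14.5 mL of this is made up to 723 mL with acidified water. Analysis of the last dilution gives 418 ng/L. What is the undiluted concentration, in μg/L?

Overall dilution factor = 20.05 × 49.86 = 1000.
Original = 418 ng/L × 1000 = 4.18 × 10⁵ ng/L = 418 μg/L.

418 μg/L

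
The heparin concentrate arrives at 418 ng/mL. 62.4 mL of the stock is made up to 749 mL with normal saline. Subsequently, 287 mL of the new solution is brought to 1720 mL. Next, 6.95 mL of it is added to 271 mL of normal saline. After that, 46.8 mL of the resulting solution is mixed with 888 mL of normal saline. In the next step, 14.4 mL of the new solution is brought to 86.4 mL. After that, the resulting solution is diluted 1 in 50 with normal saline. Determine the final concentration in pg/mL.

0.0242 pg/mL

Overall dilution factor = 12.00 × 5.993 × 39.99 × 19.97 × 6 × 50 = 1.72 × 10⁷.
418 ng/mL / 1.72 × 10⁷ = 2.42 × 10⁻⁵ ng/mL = 0.0242 pg/mL.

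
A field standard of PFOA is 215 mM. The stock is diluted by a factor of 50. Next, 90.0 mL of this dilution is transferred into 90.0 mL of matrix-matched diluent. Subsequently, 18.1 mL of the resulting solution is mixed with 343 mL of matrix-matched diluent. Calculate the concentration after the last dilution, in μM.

108 μM

Overall dilution factor = 50 × 2 × 19.95 = 1995.
215 mM / 1995 = 0.108 mM = 108 μM.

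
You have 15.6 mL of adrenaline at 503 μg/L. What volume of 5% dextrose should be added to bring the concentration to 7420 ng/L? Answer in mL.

7420 ng/L = 7.42 μg/L.
V₂ = C₁V₁/C₂ = 503 × 15.6 / 7.42 = 1058 mL.
Diluent to add = V₂ − V₁ = 1058 − 15.6 = 1040 mL.

1040 mL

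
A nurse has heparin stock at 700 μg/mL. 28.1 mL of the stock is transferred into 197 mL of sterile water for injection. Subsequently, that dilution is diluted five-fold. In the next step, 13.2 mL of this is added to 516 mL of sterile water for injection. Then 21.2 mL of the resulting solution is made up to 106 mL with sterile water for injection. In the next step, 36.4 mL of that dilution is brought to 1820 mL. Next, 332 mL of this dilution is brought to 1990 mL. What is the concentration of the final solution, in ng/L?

291 ng/L

Overall dilution factor = 8.011 × 5 × 40.09 × 5 × 50 × 5.994 = 2.41 × 10⁶.
700 μg/mL / 2.41 × 10⁶ = 2.91 × 10⁻⁴ μg/mL = 291 ng/L.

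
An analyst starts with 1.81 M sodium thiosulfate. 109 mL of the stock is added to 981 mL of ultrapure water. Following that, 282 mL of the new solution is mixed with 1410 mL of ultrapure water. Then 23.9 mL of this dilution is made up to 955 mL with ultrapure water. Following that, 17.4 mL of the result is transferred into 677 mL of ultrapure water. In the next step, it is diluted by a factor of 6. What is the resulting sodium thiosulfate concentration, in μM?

3.15 μM

Overall dilution factor = 10 × 6 × 39.96 × 39.91 × 6 = 5.74 × 10⁵.
1.81 M / 5.74 × 10⁵ = 3.15 × 10⁻⁶ M = 3.15 μM.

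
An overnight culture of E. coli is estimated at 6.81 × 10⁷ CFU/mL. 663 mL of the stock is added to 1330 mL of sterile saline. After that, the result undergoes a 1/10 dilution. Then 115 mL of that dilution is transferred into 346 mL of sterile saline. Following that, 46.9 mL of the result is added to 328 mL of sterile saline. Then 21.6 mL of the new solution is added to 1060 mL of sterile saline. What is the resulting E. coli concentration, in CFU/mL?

1410 CFU/mL

Overall dilution factor = 3.006 × 10 × 4.009 × 7.994 × 50.07 = 4.82 × 10⁴.
6.81 × 10⁷ CFU/mL / 4.82 × 10⁴ = 1410 CFU/mL.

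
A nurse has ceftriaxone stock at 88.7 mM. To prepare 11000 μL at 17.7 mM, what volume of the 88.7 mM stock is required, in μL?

V₁ = C₂V₂/C₁ = 17.7 × 11000 / 88.7 = 2195 μL.

2200 μL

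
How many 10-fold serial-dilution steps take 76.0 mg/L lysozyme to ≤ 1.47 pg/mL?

8

Need 10ⁿ ≥ 5.17 × 10⁷, so n ≥ log(5.17 × 10⁷)/log(10) = 7.71.
Minimum whole steps: n = 8.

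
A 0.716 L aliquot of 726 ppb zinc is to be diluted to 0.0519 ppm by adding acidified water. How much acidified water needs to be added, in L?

9.30 L

0.0519 ppm = 51.9 ppb.
V₂ = C₁V₁/C₂ = 726 × 0.716 / 51.9 = 10.0 L.
Diluent to add = V₂ − V₁ = 10.0 − 0.716 = 9.30 L.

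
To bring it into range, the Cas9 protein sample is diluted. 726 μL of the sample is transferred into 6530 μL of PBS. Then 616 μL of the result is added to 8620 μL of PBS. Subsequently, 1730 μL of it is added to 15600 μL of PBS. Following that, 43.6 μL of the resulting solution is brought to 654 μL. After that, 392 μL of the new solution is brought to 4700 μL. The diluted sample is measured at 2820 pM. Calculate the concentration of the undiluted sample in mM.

0.761 mM

Overall dilution factor = 9.994 × 14.99 × 10.02 × 15 × 11.99 = 2.70 × 10⁵.
Original = 2820 pM × 2.70 × 10⁵ = 7.61 × 10⁸ pM = 0.761 mM.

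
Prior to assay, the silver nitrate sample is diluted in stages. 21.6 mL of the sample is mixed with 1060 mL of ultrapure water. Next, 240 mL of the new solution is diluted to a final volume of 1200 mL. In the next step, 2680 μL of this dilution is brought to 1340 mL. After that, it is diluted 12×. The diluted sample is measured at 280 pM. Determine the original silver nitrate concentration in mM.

0.421 mM

Overall dilution factor = 50.07 × 5 × 500 × 12 = 1.50 × 10⁶.
Original = 280 pM × 1.50 × 10⁶ = 4.21 × 10⁸ pM = 0.421 mM.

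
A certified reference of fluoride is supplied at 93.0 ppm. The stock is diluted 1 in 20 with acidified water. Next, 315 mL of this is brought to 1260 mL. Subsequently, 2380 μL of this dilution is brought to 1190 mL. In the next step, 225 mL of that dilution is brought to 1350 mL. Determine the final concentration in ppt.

Overall dilution factor = 20 × 4 × 500 × 6 = 2.40 × 10⁵.
93.0 ppm / 2.40 × 10⁵ = 3.87 × 10⁻⁴ ppm = 388 ppt.

388 ppt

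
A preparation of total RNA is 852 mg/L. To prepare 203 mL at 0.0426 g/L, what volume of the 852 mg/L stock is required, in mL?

0.0426 g/L = 42.6 mg/L.
V₁ = C₂V₂/C₁ = 42.6 × 203 / 852 = 10.2 mL.

10.2 mL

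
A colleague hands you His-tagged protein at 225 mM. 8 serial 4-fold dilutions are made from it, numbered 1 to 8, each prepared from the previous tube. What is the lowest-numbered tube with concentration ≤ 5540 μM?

tube 3

Tube n has concentration 225 mM / 4ⁿ.
Need 4ⁿ ≥ 225 mM / 5540 μM = 40.6, so n ≥ 2.67.
First such tube: n = 3.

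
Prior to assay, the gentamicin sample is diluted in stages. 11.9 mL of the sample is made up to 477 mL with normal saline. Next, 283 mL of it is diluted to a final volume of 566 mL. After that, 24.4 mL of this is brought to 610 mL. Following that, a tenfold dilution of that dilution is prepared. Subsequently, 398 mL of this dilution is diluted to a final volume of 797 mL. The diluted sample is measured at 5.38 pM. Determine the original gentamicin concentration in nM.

Overall dilution factor = 40.08 × 2 × 25 × 10 × 2.003 = 4.01 × 10⁴.
Original = 5.38 pM × 4.01 × 10⁴ = 2.16 × 10⁵ pM = 216 nM.

216 nM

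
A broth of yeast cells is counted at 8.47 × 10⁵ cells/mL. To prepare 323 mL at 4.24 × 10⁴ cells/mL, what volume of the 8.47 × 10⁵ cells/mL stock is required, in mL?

16.2 mL

V₁ = C₂V₂/C₁ = 4.24 × 10⁴ × 323 / 8.47 × 10⁵ = 16.2 mL.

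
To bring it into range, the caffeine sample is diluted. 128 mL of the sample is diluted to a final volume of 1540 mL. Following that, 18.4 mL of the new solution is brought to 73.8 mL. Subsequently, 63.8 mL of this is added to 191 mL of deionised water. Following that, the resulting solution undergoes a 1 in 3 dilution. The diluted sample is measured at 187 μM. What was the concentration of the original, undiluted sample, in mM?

Overall dilution factor = 12.03 × 4.011 × 3.994 × 3 = 578.
Original = 187 μM × 578 = 1.08 × 10⁵ μM = 108 mM.

108 mM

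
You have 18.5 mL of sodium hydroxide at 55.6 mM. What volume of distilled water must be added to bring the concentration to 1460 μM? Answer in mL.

1460 μM = 1.46 mM.
V₂ = C₁V₁/C₂ = 55.6 × 18.5 / 1.46 = 705 mL.
Diluent to add = V₂ − V₁ = 705 − 18.5 = 686 mL.

686 mL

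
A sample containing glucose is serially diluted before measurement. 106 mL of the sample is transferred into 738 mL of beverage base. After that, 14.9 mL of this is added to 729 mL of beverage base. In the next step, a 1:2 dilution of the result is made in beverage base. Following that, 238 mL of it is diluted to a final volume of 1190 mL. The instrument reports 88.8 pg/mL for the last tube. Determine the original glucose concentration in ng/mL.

Overall dilution factor = 7.962 × 49.93 × 2 × 5 = 3975.
Original = 88.8 pg/mL × 3975 = 3.53 × 10⁵ pg/mL = 353 ng/mL.

353 ng/mL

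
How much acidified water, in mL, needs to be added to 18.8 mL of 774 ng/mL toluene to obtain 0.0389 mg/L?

0.0389 mg/L = 38.9 ng/mL.
V₂ = C₁V₁/C₂ = 774 × 18.8 / 38.9 = 374 mL.
Diluent to add = V₂ − V₁ = 374 − 18.8 = 355 mL.

355 mL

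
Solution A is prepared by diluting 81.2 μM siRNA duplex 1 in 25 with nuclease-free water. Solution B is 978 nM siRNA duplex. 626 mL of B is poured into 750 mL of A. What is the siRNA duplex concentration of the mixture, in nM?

2220 nM

C_A = 81.2 μM / 25 = 3.25 μM.
C_B = 978 nM = 0.978 μM.
C_mix = (C_A·V_A + C_B·V_B)/(V_A + V_B) = (3.25×750 + 0.978×626) / 1376 = 2.22 μM = 2220 nM.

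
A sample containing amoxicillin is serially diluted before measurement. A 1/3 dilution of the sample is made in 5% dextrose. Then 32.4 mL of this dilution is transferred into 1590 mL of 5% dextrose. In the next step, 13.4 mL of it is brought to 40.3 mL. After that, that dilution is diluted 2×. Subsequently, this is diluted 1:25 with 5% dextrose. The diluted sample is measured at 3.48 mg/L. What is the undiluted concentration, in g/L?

78.6 g/L

Overall dilution factor = 3 × 50.07 × 3.007 × 2 × 25 = 2.26 × 10⁴.
Original = 3.48 mg/L × 2.26 × 10⁴ = 7.86 × 10⁴ mg/L = 78.6 g/L.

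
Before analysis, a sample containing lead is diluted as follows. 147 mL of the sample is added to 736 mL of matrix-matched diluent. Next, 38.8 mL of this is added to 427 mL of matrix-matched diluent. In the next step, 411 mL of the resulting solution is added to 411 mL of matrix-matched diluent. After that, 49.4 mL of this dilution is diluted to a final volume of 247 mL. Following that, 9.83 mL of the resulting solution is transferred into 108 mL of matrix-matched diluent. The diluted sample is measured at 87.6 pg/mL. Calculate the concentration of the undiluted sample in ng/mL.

Overall dilution factor = 6.007 × 12.01 × 2 × 5 × 11.99 = 8644.
Original = 87.6 pg/mL × 8644 = 7.57 × 10⁵ pg/mL = 757 ng/mL.

757 ng/mL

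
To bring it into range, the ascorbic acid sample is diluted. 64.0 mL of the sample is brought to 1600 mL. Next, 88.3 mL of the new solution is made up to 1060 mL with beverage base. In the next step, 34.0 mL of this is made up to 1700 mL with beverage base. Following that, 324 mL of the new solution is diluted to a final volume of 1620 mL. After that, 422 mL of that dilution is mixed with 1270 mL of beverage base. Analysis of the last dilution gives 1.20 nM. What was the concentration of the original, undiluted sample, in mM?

0.361 mM

Overall dilution factor = 25 × 12.00 × 50 × 5 × 4.009 = 3.01 × 10⁵.
Original = 1.20 nM × 3.01 × 10⁵ = 3.61 × 10⁵ nM = 0.361 mM.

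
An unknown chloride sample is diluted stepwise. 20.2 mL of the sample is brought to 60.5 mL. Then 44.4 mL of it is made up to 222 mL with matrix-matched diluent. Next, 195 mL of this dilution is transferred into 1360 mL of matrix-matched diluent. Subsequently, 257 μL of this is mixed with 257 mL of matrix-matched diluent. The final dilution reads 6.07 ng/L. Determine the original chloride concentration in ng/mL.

Overall dilution factor = 2.995 × 5 × 7.974 × 1001 = 1.20 × 10⁵.
Original = 6.07 ng/L × 1.20 × 10⁵ = 7.26 × 10⁵ ng/L = 726 ng/mL.

726 ng/mL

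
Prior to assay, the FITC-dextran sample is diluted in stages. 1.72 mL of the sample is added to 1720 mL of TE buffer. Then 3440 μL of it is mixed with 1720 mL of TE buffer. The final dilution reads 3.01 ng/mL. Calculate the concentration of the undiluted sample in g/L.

1.51 g/L

Overall dilution factor = 1001 × 501 = 5.02 × 10⁵.
Original = 3.01 ng/mL × 5.02 × 10⁵ = 1.51 × 10⁶ ng/mL = 1.51 g/L.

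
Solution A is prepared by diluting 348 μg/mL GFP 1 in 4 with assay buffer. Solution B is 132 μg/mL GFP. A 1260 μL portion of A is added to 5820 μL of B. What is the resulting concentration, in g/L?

C_A = 348 μg/mL / 4 = 87.0 μg/mL.
C_mix = (C_A·V_A + C_B·V_B)/(V_A + V_B) = (87.0×1260 + 132×5820) / 7080 = 124 μg/mL = 0.124 g/L.

0.124 g/L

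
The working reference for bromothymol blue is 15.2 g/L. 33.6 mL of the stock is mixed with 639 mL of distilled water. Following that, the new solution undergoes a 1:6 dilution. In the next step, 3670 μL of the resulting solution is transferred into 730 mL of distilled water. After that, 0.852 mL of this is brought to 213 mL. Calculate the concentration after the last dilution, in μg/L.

2.53 μg/L

Overall dilution factor = 20.02 × 6 × 199.9 × 250 = 6.00 × 10⁶.
15.2 g/L / 6.00 × 10⁶ = 2.53 × 10⁻⁶ g/L = 2.53 μg/L.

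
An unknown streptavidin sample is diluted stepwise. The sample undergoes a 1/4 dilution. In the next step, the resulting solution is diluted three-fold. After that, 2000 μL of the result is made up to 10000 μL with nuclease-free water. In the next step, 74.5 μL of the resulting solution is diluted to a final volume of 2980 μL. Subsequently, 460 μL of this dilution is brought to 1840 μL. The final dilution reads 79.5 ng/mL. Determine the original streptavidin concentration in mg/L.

Overall dilution factor = 4 × 3 × 5 × 40 × 4 = 9600.
Original = 79.5 ng/mL × 9600 = 7.63 × 10⁵ ng/mL = 763 mg/L.

763 mg/L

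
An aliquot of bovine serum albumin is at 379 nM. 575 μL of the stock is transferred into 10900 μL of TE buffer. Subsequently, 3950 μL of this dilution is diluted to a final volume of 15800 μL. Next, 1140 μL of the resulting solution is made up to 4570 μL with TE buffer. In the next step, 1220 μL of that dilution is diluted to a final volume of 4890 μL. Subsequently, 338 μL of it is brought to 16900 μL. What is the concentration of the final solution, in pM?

Overall dilution factor = 19.96 × 4 × 4.009 × 4.008 × 50 = 6.41 × 10⁴.
379 nM / 6.41 × 10⁴ = 5.91 × 10⁻³ nM = 5.91 pM.

5.91 pM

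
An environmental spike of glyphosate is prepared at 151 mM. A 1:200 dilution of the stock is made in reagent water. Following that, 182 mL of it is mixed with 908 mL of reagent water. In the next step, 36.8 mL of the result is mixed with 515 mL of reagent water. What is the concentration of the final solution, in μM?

Overall dilution factor = 200 × 5.989 × 14.99 = 1.80 × 10⁴.
151 mM / 1.80 × 10⁴ = 8.41 × 10⁻³ mM = 8.41 μM.

8.41 μM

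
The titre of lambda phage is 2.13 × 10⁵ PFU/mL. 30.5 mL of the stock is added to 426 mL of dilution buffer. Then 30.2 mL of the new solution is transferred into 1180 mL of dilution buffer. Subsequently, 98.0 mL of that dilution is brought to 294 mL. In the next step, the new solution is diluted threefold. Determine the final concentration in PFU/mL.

39.5 PFU/mL

Overall dilution factor = 14.97 × 40.07 × 3 × 3 = 5398.
2.13 × 10⁵ PFU/mL / 5398 = 39.5 PFU/mL.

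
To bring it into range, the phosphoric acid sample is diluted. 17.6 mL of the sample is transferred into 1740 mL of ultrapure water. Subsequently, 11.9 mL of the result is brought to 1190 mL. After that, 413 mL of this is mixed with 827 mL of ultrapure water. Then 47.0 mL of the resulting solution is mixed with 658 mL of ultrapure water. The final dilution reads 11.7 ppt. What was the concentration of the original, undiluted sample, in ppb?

5260 ppb

Overall dilution factor = 99.86 × 100 × 3.002 × 15 = 4.50 × 10⁵.
Original = 11.7 ppt × 4.50 × 10⁵ = 5.26 × 10⁶ ppt = 5260 ppb.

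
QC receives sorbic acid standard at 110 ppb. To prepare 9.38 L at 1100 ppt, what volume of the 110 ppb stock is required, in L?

1100 ppt = 1.10 ppb.
V₁ = C₂V₂/C₁ = 1.10 × 9.38 / 110 = 0.0938 L.

0.0938 L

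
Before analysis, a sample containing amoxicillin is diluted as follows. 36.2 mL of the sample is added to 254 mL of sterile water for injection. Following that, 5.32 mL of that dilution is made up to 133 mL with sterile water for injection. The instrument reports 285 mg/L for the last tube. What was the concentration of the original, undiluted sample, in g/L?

57.1 g/L

Overall dilution factor = 8.017 × 25 = 200.
Original = 285 mg/L × 200 = 5.71 × 10⁴ mg/L = 57.1 g/L.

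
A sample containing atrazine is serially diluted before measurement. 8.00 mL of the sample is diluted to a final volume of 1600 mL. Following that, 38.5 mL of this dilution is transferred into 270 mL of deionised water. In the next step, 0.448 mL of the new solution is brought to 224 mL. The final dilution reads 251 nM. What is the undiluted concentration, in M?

0.201 M

Overall dilution factor = 200 × 8.013 × 500 = 8.01 × 10⁵.
Original = 251 nM × 8.01 × 10⁵ = 2.01 × 10⁸ nM = 0.201 M.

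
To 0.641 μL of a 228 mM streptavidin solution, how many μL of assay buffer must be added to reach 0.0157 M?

0.0157 M = 15.7 mM.
V₂ = C₁V₁/C₂ = 228 × 0.641 / 15.7 = 9.31 μL.
Diluent to add = V₂ − V₁ = 9.31 − 0.641 = 8.67 μL.

8.67 μL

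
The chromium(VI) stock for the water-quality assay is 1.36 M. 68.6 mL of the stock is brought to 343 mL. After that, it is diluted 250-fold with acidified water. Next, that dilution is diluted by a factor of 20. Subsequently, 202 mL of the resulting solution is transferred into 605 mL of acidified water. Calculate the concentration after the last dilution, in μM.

Overall dilution factor = 5 × 250 × 20 × 3.995 = 9.99 × 10⁴.
1.36 M / 9.99 × 10⁴ = 1.36 × 10⁻⁵ M = 13.6 μM.

13.6 μM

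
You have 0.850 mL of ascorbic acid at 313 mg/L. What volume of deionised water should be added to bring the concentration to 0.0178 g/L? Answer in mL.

14.1 mL

0.0178 g/L = 17.8 mg/L.
V₂ = C₁V₁/C₂ = 313 × 0.850 / 17.8 = 14.9 mL.
Diluent to add = V₂ − V₁ = 14.9 − 0.850 = 14.1 mL.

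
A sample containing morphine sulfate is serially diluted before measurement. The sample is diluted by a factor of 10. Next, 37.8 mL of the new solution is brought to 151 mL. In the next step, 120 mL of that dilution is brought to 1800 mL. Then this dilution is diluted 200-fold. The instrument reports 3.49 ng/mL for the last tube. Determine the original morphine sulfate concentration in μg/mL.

418 μg/mL

Overall dilution factor = 10 × 3.995 × 15 × 200 = 1.20 × 10⁵.
Original = 3.49 ng/mL × 1.20 × 10⁵ = 4.18 × 10⁵ ng/mL = 418 μg/mL.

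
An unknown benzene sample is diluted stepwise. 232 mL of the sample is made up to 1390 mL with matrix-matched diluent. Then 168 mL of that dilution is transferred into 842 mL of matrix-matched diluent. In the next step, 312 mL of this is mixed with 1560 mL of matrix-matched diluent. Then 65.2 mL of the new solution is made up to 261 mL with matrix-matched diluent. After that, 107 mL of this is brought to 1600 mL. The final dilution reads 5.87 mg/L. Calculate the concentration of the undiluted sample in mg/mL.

Overall dilution factor = 5.991 × 6.012 × 6 × 4.003 × 14.95 = 1.29 × 10⁴.
Original = 5.87 mg/L × 1.29 × 10⁴ = 7.59 × 10⁴ mg/L = 75.9 mg/mL.

75.9 mg/mL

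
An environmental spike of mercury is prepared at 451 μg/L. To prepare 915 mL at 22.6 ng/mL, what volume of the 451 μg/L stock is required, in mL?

22.6 ng/mL = 22.6 μg/L.
V₁ = C₂V₂/C₁ = 22.6 × 915 / 451 = 45.9 mL.

45.9 mL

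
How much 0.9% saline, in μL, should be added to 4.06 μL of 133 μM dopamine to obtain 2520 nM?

210 μL

2520 nM = 2.52 μM.
V₂ = C₁V₁/C₂ = 133 × 4.06 / 2.52 = 214 μL.
Diluent to add = V₂ − V₁ = 214 − 4.06 = 210 μL.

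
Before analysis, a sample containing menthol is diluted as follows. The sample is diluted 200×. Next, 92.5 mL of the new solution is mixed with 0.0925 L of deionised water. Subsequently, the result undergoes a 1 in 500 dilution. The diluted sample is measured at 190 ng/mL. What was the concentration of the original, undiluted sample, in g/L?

38.0 g/L

Overall dilution factor = 200 × 2 × 500 = 2.00 × 10⁵.
Original = 190 ng/mL × 2.00 × 10⁵ = 3.80 × 10⁷ ng/mL = 38.0 g/L.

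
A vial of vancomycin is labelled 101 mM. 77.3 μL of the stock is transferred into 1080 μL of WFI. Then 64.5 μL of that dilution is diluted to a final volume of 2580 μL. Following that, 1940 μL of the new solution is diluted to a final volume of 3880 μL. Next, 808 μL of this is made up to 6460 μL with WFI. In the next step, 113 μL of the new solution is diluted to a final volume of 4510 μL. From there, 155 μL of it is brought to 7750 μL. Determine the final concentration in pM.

Overall dilution factor = 14.97 × 40 × 2 × 7.995 × 39.91 × 50 = 1.91 × 10⁷.
101 mM / 1.91 × 10⁷ = 5.29 × 10⁻⁶ mM = 5290 pM.

5290 pM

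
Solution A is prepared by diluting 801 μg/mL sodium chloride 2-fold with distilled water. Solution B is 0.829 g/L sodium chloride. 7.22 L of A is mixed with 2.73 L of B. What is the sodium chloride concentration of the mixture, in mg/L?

C_A = 801 μg/mL / 2 = 400 μg/mL.
C_B = 0.829 g/L = 829 μg/mL.
C_mix = (C_A·V_A + C_B·V_B)/(V_A + V_B) = (400×7.22 + 829×2.73) / 9.950 = 518 μg/mL = 518 mg/L.

518 mg/L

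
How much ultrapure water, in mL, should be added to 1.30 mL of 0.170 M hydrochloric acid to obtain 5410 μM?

5410 μM = 5.41 × 10⁻³ M.
V₂ = C₁V₁/C₂ = 0.170 × 1.30 / 5.41 × 10⁻³ = 40.9 mL.
Diluent to add = V₂ − V₁ = 40.9 − 1.30 = 39.6 mL.

39.6 mL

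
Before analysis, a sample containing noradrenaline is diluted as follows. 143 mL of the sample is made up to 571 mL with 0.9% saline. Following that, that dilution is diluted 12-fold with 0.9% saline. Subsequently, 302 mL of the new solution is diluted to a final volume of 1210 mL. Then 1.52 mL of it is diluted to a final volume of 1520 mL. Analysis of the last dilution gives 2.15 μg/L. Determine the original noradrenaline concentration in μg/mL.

Overall dilution factor = 3.993 × 12 × 4.007 × 1000 = 1.92 × 10⁵.
Original = 2.15 μg/L × 1.92 × 10⁵ = 4.13 × 10⁵ μg/L = 413 μg/mL.

413 μg/mL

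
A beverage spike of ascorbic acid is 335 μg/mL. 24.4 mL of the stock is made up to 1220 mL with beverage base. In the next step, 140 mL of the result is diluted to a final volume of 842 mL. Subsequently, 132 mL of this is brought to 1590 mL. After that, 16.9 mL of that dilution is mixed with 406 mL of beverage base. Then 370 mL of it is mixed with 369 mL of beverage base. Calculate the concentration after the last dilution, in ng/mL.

1.85 ng/mL

Overall dilution factor = 50 × 6.014 × 12.05 × 25.02 × 1.997 = 1.81 × 10⁵.
335 μg/mL / 1.81 × 10⁵ = 1.85 × 10⁻³ μg/mL = 1.85 ng/mL.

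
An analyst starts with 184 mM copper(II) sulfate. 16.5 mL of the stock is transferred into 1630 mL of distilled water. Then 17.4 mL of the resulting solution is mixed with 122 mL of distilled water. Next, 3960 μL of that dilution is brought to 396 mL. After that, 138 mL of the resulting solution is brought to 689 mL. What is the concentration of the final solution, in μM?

0.461 μM

Overall dilution factor = 99.79 × 8.011 × 100 × 4.993 = 3.99 × 10⁵.
184 mM / 3.99 × 10⁵ = 4.61 × 10⁻⁴ mM = 0.461 μM.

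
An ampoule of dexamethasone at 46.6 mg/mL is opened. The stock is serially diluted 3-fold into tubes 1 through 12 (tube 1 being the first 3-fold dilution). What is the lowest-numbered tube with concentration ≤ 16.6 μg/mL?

tube 8

Tube n has concentration 46.6 mg/mL / 3ⁿ.
Need 3ⁿ ≥ 46.6 mg/mL / 16.6 μg/mL = 2807, so n ≥ 7.23.
First such tube: n = 8.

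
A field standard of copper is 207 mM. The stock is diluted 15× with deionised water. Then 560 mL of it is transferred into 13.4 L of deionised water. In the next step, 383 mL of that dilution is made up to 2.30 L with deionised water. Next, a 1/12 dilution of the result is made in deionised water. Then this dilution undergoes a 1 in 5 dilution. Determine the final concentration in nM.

1540 nM

Overall dilution factor = 15 × 24.93 × 6.005 × 12 × 5 = 1.35 × 10⁵.
207 mM / 1.35 × 10⁵ = 1.54 × 10⁻³ mM = 1540 nM.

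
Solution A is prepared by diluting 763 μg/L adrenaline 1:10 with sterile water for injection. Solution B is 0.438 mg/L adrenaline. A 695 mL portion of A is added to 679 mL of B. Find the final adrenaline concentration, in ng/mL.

C_A = 763 μg/L / 10 = 76.3 μg/L.
C_B = 0.438 mg/L = 438 μg/L.
C_mix = (C_A·V_A + C_B·V_B)/(V_A + V_B) = (76.3×695 + 438×679) / 1374 = 255 μg/L = 255 ng/mL.

255 ng/mL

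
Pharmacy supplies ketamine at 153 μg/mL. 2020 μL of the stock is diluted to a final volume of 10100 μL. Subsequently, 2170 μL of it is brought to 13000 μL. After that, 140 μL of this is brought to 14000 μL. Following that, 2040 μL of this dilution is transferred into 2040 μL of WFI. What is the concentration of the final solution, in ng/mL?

Overall dilution factor = 5 × 5.991 × 100 × 2 = 5991.
153 μg/mL / 5991 = 0.0255 μg/mL = 25.5 ng/mL.

25.5 ng/mL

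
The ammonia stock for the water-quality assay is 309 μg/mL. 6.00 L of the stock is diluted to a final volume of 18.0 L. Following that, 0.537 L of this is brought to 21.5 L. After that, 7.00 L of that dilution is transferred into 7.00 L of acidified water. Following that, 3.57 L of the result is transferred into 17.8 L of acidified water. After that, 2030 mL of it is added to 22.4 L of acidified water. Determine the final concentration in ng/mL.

17.9 ng/mL

Overall dilution factor = 3 × 40.04 × 2 × 5.986 × 12.03 = 1.73 × 10⁴.
309 μg/mL / 1.73 × 10⁴ = 0.0179 μg/mL = 17.9 ng/mL.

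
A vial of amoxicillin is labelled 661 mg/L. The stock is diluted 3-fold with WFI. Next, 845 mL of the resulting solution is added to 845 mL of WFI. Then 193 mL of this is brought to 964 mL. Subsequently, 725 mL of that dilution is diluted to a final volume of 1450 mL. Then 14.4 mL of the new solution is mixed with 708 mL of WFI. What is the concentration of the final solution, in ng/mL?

Overall dilution factor = 3 × 2 × 4.995 × 2 × 50.17 = 3007.
661 mg/L / 3007 = 0.220 mg/L = 220 ng/mL.

220 ng/mL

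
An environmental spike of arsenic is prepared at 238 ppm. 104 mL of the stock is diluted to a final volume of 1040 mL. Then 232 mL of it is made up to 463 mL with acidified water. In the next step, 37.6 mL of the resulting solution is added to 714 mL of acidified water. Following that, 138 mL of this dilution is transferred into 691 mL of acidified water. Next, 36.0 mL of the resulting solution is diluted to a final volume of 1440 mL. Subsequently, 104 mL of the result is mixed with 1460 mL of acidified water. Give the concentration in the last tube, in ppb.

0.165 ppb

Overall dilution factor = 10 × 1.996 × 19.99 × 6.007 × 40 × 15.04 = 1.44 × 10⁶.
238 ppm / 1.44 × 10⁶ = 1.65 × 10⁻⁴ ppm = 0.165 ppb.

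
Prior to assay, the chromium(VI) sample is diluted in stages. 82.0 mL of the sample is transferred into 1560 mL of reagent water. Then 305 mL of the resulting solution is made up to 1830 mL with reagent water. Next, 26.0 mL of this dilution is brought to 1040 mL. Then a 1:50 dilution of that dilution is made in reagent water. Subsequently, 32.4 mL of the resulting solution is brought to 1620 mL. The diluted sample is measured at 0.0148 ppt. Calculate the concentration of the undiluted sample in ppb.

Overall dilution factor = 20.02 × 6 × 40 × 50 × 50 = 1.20 × 10⁷.
Original = 0.0148 ppt × 1.20 × 10⁷ = 1.78 × 10⁵ ppt = 178 ppb.

178 ppb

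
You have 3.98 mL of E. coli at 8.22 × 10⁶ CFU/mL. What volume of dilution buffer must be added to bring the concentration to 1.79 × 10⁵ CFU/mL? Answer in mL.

179 mL

V₂ = C₁V₁/C₂ = 8.22 × 10⁶ × 3.98 / 1.79 × 10⁵ = 183 mL.
Diluent to add = V₂ − V₁ = 183 − 3.98 = 179 mL.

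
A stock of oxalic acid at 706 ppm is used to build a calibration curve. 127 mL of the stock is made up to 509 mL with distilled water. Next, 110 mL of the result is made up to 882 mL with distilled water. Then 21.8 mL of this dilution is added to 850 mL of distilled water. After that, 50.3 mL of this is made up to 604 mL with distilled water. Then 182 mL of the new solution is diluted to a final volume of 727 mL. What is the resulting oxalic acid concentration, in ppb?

Overall dilution factor = 4.008 × 8.018 × 39.99 × 12.01 × 3.995 = 6.16 × 10⁴.
706 ppm / 6.16 × 10⁴ = 0.0115 ppm = 11.5 ppb.

11.5 ppb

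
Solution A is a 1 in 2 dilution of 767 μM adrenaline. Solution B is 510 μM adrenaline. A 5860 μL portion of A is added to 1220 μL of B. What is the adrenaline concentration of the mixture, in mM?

0.405 mM

C_A = 767 μM / 2 = 384 μM.
C_mix = (C_A·V_A + C_B·V_B)/(V_A + V_B) = (384×5860 + 510×1220) / 7080 = 405 μM = 0.405 mM.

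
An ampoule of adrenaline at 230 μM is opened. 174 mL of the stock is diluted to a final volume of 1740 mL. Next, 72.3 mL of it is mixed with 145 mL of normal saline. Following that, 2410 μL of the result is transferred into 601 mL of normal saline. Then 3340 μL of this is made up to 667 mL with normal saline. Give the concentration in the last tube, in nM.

0.153 nM

Overall dilution factor = 10 × 3.006 × 250.4 × 199.7 = 1.50 × 10⁶.
230 μM / 1.50 × 10⁶ = 1.53 × 10⁻⁴ μM = 0.153 nM.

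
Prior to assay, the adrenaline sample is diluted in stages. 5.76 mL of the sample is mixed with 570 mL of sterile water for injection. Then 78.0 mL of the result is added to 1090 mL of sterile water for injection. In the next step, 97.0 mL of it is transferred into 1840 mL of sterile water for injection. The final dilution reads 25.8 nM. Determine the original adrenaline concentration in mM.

0.771 mM

Overall dilution factor = 99.96 × 14.97 × 19.97 = 2.99 × 10⁴.
Original = 25.8 nM × 2.99 × 10⁴ = 7.71 × 10⁵ nM = 0.771 mM.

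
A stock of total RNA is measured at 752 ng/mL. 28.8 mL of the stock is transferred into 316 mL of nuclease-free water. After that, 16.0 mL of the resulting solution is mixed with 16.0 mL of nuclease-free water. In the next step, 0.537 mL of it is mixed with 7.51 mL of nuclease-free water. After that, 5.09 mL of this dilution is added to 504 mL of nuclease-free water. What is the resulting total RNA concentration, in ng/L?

21.0 ng/L

Overall dilution factor = 11.97 × 2 × 14.99 × 100.0 = 3.59 × 10⁴.
752 ng/mL / 3.59 × 10⁴ = 0.0210 ng/mL = 21.0 ng/L.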